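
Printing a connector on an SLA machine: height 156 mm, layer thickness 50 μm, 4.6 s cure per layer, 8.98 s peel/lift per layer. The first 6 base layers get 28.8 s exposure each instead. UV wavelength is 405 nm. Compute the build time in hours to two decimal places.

Number of layers: 156 / 0.05 → 3120 (rounded up).
Base layers = 6 × (28.8 + 8.98), so 226.68 s.
Regular layers = 3114 × (4.6 + 8.98), so 42288.12 s.
Total = 226.68 + 42288.12 = 42514.8 s = 11.81 hours.

11.81 hours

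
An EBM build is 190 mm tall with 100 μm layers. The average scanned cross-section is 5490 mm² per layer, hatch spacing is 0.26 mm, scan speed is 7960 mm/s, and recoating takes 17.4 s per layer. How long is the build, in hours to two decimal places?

Number of layers: 190 / 0.1 → 1900 (rounded up).
Hatch length per layer = 5490 / 0.26, so 21115.4 mm.
Per-layer scan time = 21115.4 / 7960, so 2.6527 s.
Time per layer = 2.6527 + 17.4 = 20.0527 s.
1900 layers × 20.0527 s/layer = 38100.13 s, i.e. 10.58 hours.

10.58 hours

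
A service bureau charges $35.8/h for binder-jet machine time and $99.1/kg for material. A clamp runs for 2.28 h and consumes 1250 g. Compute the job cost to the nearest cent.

$205.50

Time charge: 35.8 × 2.28 → $81.624.
Material charge = 99.1 × 1250/1000, so $123.875.
Job cost: 81.624 + 123.875 = 205.499 ≈ $205.50.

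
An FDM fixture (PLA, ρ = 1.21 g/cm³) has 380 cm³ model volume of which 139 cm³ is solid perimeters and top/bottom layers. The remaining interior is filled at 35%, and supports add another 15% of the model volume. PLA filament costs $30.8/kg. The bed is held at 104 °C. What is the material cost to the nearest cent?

Volume inside the shell = 380 − 139, so 241 cm³.
Deposited infill: 0.35 × 241 → 84.35 cm³.
Support = 0.15 × 380 = 57 cm³.
Total extruded = 139 + 84.35 + 57, so 280.35 cm³.
Mass = 280.35 × 1.21 = 339.2235 g.
Cost = 339.2235 g / 1000 × $30.8/kg = $10.45.

$10.45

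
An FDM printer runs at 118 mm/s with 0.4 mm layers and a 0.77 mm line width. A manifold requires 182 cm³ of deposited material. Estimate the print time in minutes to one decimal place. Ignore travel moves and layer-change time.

83.5 minutes

Line area = 0.4 × 0.77, so 0.308 mm².
Path length: 182000 mm³ / 0.308 mm² → 590909.1 mm.
Print-move time = 590909.1 / 118, so 5007.7 s.
5007.7 s = 83.5 minutes.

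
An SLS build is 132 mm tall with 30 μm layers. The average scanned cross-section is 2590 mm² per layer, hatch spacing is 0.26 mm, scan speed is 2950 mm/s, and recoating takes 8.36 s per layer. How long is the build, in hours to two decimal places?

Layer count = ceil(132 / 0.03) = 4400.
Per-layer scan distance: 2590 / 0.26 → 9961.5 mm.
Laser time per layer = 9961.5 / 2950, so 3.3768 s.
Per-layer time = 3.3768 + 8.36, so 11.7368 s.
Build time = 4400 × 11.7368 = 51641.92 s = 14.34 hours.

14.34 hours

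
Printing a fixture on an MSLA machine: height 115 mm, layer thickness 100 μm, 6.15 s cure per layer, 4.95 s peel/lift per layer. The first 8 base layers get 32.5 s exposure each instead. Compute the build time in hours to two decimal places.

3.60 hours

Layer count = ceil(115 / 0.1) = 1150.
Burn-in layers = 8 × (32.5 + 4.95) = 299.6 s.
Remaining layers = 1142 × (6.15 + 4.95) = 12676.2 s.
Total = 299.6 + 12676.2 = 12975.8 s = 3.60 hours.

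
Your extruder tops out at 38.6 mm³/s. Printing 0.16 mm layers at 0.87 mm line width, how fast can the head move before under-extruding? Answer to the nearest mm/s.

A = 0.16 × 0.87, so 0.1392 mm².
v_max = Q/A = 38.6/0.1392 = 277.30 mm/s → 277 mm/s.

277 mm/s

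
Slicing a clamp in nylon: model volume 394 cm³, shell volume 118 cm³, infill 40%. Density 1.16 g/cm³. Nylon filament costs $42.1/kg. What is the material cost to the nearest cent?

$11.15

Interior volume = 394 − 118 = 276 cm³.
Infill volume: 0.40 × 276 → 110.4 cm³.
Total printed volume = 118 + 110.4 = 228.4 cm³.
Mass = 228.4 × 1.16, so 264.944 g.
At $42.1/kg: 264.944/1000 × 42.1 = $11.15.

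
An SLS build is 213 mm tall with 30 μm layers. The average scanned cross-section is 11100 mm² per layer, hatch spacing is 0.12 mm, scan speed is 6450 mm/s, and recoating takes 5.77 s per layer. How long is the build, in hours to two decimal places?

39.66 hours

Layer count = ceil(213 / 0.03) = 7100.
Per-layer scan distance = 11100 / 0.12, so 92500 mm.
Laser time per layer: 92500 / 6450 → 14.3411 s.
Per-layer time = 14.3411 + 5.77 = 20.1111 s.
Total: 7100 × 20.1111 s = 142788.81 s → 39.66 hours.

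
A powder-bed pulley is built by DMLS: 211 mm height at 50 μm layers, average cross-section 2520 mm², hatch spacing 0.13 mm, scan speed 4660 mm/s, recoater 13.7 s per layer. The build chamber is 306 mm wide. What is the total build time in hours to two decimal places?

20.94 hours

Number of layers: 211 / 0.05 → 4220 (rounded up).
Per-layer scan distance: 2520 / 0.13 → 19384.6 mm.
Laser time per layer = 19384.6 / 4660 = 4.1598 s.
Per-layer time: 4.1598 + 13.7 → 17.8598 s.
Build time = 4220 × 17.8598 = 75368.356 s = 20.94 hours.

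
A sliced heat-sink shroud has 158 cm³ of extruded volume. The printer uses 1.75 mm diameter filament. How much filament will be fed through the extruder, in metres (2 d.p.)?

A = π r² = π × 0.875² = 2.4053 mm².
Length = 158 cm³ / 2.4053 mm² = 158000 / 2.4053 = 65688.27 mm = 65.69 m.

65.69 m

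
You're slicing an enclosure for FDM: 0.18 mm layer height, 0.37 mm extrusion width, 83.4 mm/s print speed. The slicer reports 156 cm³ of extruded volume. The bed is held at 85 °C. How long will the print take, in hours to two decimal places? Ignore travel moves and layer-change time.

7.80 hours

Line area = 0.18 × 0.37, so 0.0666 mm².
Total extruded path = 156000/0.0666 = 2342342.3 mm.
Print-move time = 2342342.3 / 83.4 = 28085.6 s.
That's 28085.6 s → 7.80 hours.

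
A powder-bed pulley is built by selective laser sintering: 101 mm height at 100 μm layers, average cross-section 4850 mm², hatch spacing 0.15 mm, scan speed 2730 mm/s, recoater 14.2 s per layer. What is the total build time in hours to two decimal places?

7.31 hours

Layer count = ceil(101 / 0.1) = 1010.
Per-layer scan distance: 4850 / 0.15 → 32333.3 mm.
Laser time per layer: 32333.3 / 2730 → 11.8437 s.
Layer cycle = 11.8437 + 14.2, so 26.0437 s.
1010 layers × 26.0437 s/layer = 26304.137 s, i.e. 7.31 hours.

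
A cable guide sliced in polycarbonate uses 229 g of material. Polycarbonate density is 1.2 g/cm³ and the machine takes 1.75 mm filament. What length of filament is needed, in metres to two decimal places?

Volume = 229 g / 1.2 g·cm⁻³ = 190.8333 cm³ = 190833.3 mm³.
Cross-section of 1.75 mm filament: π·(1.75/2)² = 2.4053 mm².
Length = 190833.3 / 2.4053 = 79338.67 mm = 79.34 m.

79.34 m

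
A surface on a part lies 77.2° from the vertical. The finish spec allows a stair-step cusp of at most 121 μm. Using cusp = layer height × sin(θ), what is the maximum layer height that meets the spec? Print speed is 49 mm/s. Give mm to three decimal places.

sin(77.2°) = 0.9751; t_max = 0.121/0.9751 = 0.124 mm.

0.124 mm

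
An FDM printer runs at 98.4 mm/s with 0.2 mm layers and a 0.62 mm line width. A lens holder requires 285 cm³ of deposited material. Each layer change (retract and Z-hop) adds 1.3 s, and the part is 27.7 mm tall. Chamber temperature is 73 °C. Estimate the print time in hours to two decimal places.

6.54 hours

Bead cross-section = 0.2 × 0.62 = 0.124 mm².
Path length: 285000 mm³ / 0.124 mm² → 2298387.1 mm.
Time extruding = 2298387.1 / 98.4 = 23357.6 s.
Number of layers: 27.7 / 0.2 → 139 (rounded up).
Non-print overhead = 139 × 1.3, so 180.7 s.
Altogether 23357.6 + 180.7 = 23538.3 s, i.e. 6.54 hours.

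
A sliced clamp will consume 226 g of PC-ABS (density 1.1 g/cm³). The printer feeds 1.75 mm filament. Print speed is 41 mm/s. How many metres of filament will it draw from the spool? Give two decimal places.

85.42 m

Extruded volume: 226/1.1 = 205.4545 cm³ (205454.5 mm³).
A = π r² = π × 0.875² = 2.4053 mm².
L = V/A = 205454.5/2.4053 = 85417.41 mm → 85.42 m.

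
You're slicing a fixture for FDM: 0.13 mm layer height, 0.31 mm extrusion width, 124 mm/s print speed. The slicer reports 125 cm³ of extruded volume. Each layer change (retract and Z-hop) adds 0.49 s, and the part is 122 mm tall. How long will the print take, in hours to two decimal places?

Bead cross-section = 0.13 × 0.31, so 0.0403 mm².
Path length: 125000 mm³ / 0.0403 mm² → 3101737 mm.
Extrusion time: 3101737 / 124 → 25014 s.
Number of layers: 122 / 0.13 → 939 (rounded up).
Layer-change overhead = 939 × 0.49 = 460.11 s.
Altogether 25014 + 460.11 = 25474.11 s, i.e. 7.08 hours.

7.08 hours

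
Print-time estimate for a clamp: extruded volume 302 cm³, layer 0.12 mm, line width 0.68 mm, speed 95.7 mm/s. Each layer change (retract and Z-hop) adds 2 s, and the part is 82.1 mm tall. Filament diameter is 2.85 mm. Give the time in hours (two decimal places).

11.12 hours

Line area: 0.12 × 0.68 → 0.0816 mm².
Path length: 302000 mm³ / 0.0816 mm² → 3700980.4 mm.
Extrusion time = 3700980.4 / 95.7 = 38672.7 s.
Layers = ⌈82.1/0.12⌉ = 685.
Z-hop total = 685 × 2, so 1370 s.
Altogether 38672.7 + 1370 = 40042.7 s, i.e. 11.12 hours.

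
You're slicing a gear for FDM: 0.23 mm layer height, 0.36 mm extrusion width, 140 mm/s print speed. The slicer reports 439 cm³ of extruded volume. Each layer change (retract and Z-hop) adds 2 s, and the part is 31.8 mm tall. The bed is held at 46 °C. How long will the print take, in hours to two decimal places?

10.60 hours

Bead cross-section = 0.23 × 0.36 = 0.0828 mm².
Total extruded path = 439000/0.0828 = 5301932.4 mm.
Time extruding = 5301932.4 / 140 = 37870.9 s.
Number of layers: 31.8 / 0.23 → 139 (rounded up).
Non-print overhead = 139 × 2 = 278 s.
Total = 37870.9 + 278 = 38148.9 s = 10.60 hours.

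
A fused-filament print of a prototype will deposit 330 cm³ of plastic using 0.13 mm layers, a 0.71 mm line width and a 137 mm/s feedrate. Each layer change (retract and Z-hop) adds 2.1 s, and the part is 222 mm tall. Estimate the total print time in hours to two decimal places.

Bead cross-section = 0.13 × 0.71, so 0.0923 mm².
Total extruded path = 330000/0.0923 = 3575297.9 mm.
Extrusion time: 3575297.9 / 137 → 26097.1 s.
Layers = ⌈222/0.13⌉ = 1708.
Z-hop total = 1708 × 2.1, so 3586.8 s.
Altogether 26097.1 + 3586.8 = 29683.9 s, i.e. 8.25 hours.

8.25 hours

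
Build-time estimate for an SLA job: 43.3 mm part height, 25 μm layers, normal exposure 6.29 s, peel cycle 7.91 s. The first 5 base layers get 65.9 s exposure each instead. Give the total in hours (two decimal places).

6.91 hours

Number of layers: 43.3 / 0.025 → 1732 (rounded up).
Burn-in layers: 5 × (65.9 + 7.91) → 369.05 s.
Remaining layers = 1727 × (6.29 + 7.91), so 24523.4 s.
Total = 369.05 + 24523.4 = 24892.45 s = 6.91 hours.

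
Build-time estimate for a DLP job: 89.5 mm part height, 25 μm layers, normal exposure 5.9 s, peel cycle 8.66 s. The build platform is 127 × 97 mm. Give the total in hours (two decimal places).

14.48 hours

Layer count = ceil(89.5 / 0.025) = 3580.
Per-layer time = 5.9 + 8.66 = 14.56 s.
Total = 3580 × 14.56 = 52124.8 s = 14.48 hours.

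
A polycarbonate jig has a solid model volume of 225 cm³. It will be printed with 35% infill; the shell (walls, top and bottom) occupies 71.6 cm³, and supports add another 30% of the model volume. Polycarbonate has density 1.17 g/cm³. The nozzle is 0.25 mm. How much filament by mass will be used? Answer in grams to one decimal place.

225.6 g

Infill region = 225 − 71.6 = 153.4 cm³.
Infill deposited: 0.35 × 153.4 → 53.69 cm³.
Support = 0.30 × 225, so 67.5 cm³.
Total extruded = 71.6 + 53.69 + 67.5, so 192.79 cm³.
Mass = 192.79 × 1.17 = 225.5643 g.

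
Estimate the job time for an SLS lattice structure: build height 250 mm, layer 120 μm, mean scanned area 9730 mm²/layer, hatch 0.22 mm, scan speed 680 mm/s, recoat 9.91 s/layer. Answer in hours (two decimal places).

43.39 hours

Layers = ⌈250/0.12⌉ = 2084.
Hatch length per layer: 9730 / 0.22 → 44227.3 mm.
Scan time per layer = 44227.3 / 680, so 65.0401 s.
Time per layer = 65.0401 + 9.91 = 74.9501 s.
2084 layers × 74.9501 s/layer = 156196.0084 s, i.e. 43.39 hours.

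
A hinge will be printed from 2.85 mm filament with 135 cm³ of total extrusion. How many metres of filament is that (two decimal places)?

21.16 m

Filament cross-section = π × (2.85/2)² = 6.3794 mm².
L = 135000 mm³ / 6.3794 mm² = 21161.86 mm, i.e. 21.16 m.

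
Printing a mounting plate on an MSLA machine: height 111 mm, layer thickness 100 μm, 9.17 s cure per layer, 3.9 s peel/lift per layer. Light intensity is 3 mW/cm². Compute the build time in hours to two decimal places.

4.03 hours

Layer count = ceil(111 / 0.1) = 1110.
Each layer takes = 9.17 + 3.9 = 13.07 s.
Total = 1110 × 13.07 = 14507.7 s = 4.03 hours.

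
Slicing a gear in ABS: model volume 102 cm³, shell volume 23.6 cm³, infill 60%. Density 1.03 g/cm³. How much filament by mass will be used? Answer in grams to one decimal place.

72.8 g

Infill region: 102 − 23.6 → 78.4 cm³.
Deposited infill = 0.60 × 78.4 = 47.04 cm³.
Total extruded = 23.6 + 47.04, so 70.64 cm³.
Mass: 70.64 × 1.03 → 72.7592 g.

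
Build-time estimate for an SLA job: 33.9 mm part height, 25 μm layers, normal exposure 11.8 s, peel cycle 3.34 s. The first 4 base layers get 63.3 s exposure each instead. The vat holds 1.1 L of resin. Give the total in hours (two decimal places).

Number of layers: 33.9 / 0.025 → 1356 (rounded up).
Bottom layers: 4 × (63.3 + 3.34) → 266.56 s.
Normal layers: 1352 × (11.8 + 3.34) → 20469.28 s.
Total = 266.56 + 20469.28 = 20735.84 s = 5.76 hours.

5.76 hours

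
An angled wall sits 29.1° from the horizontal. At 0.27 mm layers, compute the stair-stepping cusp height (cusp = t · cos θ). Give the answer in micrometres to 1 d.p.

235.9 μm

cos(29.1°) = 0.8738, so cusp = 0.27 × 0.8738 = 0.235926 mm → 235.9 μm.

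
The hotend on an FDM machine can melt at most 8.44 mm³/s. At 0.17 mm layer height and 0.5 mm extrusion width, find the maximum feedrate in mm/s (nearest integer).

Extrusion cross-section: 0.17 × 0.5 → 0.085 mm².
Max speed = 8.44 / 0.085 = 99.29 ≈ 99 mm/s.

99 mm/s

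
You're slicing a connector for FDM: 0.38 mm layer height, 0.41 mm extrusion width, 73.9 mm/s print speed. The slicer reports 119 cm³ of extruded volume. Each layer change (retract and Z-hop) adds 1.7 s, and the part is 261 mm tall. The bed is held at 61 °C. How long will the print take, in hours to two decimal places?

3.20 hours

Line area = 0.38 × 0.41, so 0.1558 mm².
Total extruded path = 119000/0.1558 = 763799.7 mm.
Extrusion time: 763799.7 / 73.9 → 10335.6 s.
Number of layers: 261 / 0.38 → 687 (rounded up).
Non-print overhead: 687 × 1.7 → 1167.9 s.
Altogether 10335.6 + 1167.9 = 11503.5 s, i.e. 3.20 hours.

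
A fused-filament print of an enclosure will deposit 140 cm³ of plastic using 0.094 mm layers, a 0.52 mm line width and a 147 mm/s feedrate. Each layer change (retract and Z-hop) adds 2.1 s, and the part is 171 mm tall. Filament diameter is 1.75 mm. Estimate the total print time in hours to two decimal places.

Line area: 0.094 × 0.52 → 0.04888 mm².
Total extruded path = 140000/0.04888 = 2864157.1 mm.
Print-move time = 2864157.1 / 147 = 19484.1 s.
Layers = ⌈171/0.094⌉ = 1820.
Z-hop total = 1820 × 2.1 = 3822 s.
Total = 19484.1 + 3822 = 23306.1 s = 6.47 hours.

6.47 hours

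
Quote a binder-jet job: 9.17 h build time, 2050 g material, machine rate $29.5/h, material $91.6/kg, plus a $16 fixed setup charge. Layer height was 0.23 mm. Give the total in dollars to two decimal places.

$474.30

Time charge: 29.5 × 9.17 → $270.515.
Material charge = 91.6 × 2050/1000 = $187.78.
Total = 270.515 + 187.78 + 16 = 474.295 ≈ $474.30.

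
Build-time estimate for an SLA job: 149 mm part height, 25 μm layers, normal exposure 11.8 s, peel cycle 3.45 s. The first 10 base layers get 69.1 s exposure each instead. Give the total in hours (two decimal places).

Layers = ⌈149/0.025⌉ = 5960.
Base layers = 10 × (69.1 + 3.45) = 725.5 s.
Regular layers: 5950 × (11.8 + 3.45) → 90737.5 s.
Sum: 725.5 + 90737.5 = 91463 s → 25.41 hours.

25.41 hours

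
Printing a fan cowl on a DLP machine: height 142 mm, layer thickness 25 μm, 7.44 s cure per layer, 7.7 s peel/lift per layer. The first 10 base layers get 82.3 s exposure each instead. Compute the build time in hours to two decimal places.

Number of layers: 142 / 0.025 → 5680 (rounded up).
Bottom layers = 10 × (82.3 + 7.7), so 900 s.
Remaining layers: 5670 × (7.44 + 7.7) → 85843.8 s.
Total = 900 + 85843.8 = 86743.8 s = 24.10 hours.

24.10 hours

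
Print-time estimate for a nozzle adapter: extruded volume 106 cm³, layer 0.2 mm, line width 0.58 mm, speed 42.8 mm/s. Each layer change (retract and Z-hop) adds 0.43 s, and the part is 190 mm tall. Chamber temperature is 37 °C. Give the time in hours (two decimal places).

6.04 hours

Extrusion cross-section = 0.2 × 0.58 = 0.116 mm².
Path length: 106000 mm³ / 0.116 mm² → 913793.1 mm.
Time extruding = 913793.1 / 42.8 = 21350.3 s.
Layers = ⌈190/0.2⌉ = 950.
Non-print overhead = 950 × 0.43 = 408.5 s.
Total = 21350.3 + 408.5 = 21758.8 s = 6.04 hours.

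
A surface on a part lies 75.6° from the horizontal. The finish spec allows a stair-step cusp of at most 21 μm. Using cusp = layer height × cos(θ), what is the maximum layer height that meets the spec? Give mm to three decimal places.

cos(75.6°) = 0.2487; t_max = 0.021/0.2487 = 0.084 mm.

0.084 mm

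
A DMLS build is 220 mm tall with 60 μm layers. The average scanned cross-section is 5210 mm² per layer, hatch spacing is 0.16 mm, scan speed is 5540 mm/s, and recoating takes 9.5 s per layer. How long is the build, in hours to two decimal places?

15.66 hours

Number of layers: 220 / 0.06 → 3667 (rounded up).
Per-layer scan distance: 5210 / 0.16 → 32562.5 mm.
Laser time per layer = 32562.5 / 5540, so 5.8777 s.
Layer cycle: 5.8777 + 9.5 → 15.3777 s.
Total: 3667 × 15.3777 s = 56390.0259 s → 15.66 hours.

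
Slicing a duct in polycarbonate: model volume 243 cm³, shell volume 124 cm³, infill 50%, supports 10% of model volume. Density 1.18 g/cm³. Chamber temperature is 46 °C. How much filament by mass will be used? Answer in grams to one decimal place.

245.2 g

Volume inside the shell = 243 − 124, so 119 cm³.
Infill volume = 0.50 × 119, so 59.5 cm³.
Support = 0.10 × 243 = 24.3 cm³.
Total extruded: 124 + 59.5 + 24.3 → 207.8 cm³.
Mass = 207.8 × 1.18, so 245.204 g.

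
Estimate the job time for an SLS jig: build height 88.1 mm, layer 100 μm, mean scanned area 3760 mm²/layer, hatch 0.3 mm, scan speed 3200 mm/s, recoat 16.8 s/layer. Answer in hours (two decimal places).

Number of layers: 88.1 / 0.1 → 881 (rounded up).
Scan path per layer = 3760 / 0.3, so 12533.3 mm.
Scan time per layer = 12533.3 / 3200, so 3.9167 s.
Per-layer time = 3.9167 + 16.8 = 20.7167 s.
Total: 881 × 20.7167 s = 18251.4127 s → 5.07 hours.

5.07 hours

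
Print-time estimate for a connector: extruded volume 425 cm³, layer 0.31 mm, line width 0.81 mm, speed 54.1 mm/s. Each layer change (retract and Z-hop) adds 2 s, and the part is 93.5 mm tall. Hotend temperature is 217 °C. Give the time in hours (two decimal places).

Line area = 0.31 × 0.81 = 0.2511 mm².
Total extruded path = 425000/0.2511 = 1692552.8 mm.
Print-move time = 1692552.8 / 54.1 = 31285.6 s.
Layer count = ceil(93.5 / 0.31) = 302.
Layer-change overhead: 302 × 2 → 604 s.
Altogether 31285.6 + 604 = 31889.6 s, i.e. 8.86 hours.

8.86 hours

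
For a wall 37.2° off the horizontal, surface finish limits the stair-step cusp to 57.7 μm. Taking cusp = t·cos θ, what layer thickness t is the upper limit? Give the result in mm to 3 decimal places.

cos(37.2°) = 0.7965; t_max = 0.0577/0.7965 = 0.072 mm.

0.072 mm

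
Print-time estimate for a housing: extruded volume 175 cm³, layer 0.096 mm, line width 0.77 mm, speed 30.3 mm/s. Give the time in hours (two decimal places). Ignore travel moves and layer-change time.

21.70 hours

Bead cross-section = 0.096 × 0.77, so 0.07392 mm².
Toolpath length = 175 cm³ / 0.07392 mm² = 175000 / 0.07392 = 2367424.2 mm.
Extrusion time: 2367424.2 / 30.3 → 78132.8 s.
In the requested units: 78132.8 s = 21.70 hours.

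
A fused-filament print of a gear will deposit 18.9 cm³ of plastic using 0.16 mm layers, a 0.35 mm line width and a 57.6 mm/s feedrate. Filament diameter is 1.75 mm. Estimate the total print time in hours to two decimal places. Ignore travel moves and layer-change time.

Bead cross-section = 0.16 × 0.35, so 0.056 mm².
Toolpath length = 18.9 cm³ / 0.056 mm² = 18900 / 0.056 = 337500 mm.
Print-move time: 337500 / 57.6 → 5859.4 s.
That's 5859.4 s → 1.63 hours.

1.63 hours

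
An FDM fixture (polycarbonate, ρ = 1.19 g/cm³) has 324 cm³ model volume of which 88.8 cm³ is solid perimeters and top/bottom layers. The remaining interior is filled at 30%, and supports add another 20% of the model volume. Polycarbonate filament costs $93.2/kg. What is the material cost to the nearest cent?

$24.86

Interior volume = 324 − 88.8, so 235.2 cm³.
Infill deposited: 0.30 × 235.2 → 70.56 cm³.
Support = 0.20 × 324 = 64.8 cm³.
Total printed volume: 88.8 + 70.56 + 64.8 → 224.16 cm³.
Mass = 224.16 × 1.19 = 266.7504 g.
At $93.2/kg: 266.7504/1000 × 93.2 = $24.86.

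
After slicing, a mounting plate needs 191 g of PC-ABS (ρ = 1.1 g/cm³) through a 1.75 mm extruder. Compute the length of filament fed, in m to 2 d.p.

72.19 m

Volume = 191 g / 1.1 g·cm⁻³ = 173.6364 cm³ = 173636.4 mm³.
Cross-section of 1.75 mm filament: π·(1.75/2)² = 2.4053 mm².
Length = 173636.4 / 2.4053 = 72189.08 mm = 72.19 m.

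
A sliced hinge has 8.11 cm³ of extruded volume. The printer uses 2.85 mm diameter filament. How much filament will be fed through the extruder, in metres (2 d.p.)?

1.27 m

A = π r² = π × 1.425² = 6.3794 mm².
Length = 8.11 cm³ / 6.3794 mm² = 8110 / 6.3794 = 1271.28 mm = 1.27 m.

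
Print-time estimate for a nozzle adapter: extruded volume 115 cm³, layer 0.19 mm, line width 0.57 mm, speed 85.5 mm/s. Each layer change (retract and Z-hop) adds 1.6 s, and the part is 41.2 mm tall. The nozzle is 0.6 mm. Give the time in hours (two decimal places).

Extrusion cross-section: 0.19 × 0.57 → 0.1083 mm².
Total extruded path = 115000/0.1083 = 1061865.2 mm.
Print-move time = 1061865.2 / 85.5 = 12419.5 s.
Number of layers: 41.2 / 0.19 → 217 (rounded up).
Layer-change overhead = 217 × 1.6 = 347.2 s.
Altogether 12419.5 + 347.2 = 12766.7 s, i.e. 3.55 hours.

3.55 hours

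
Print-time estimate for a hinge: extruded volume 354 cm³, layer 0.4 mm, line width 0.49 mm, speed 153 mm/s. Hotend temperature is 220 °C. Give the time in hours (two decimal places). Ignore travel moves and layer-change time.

3.28 hours

Bead cross-section: 0.4 × 0.49 → 0.196 mm².
Total extruded path = 354000/0.196 = 1806122.4 mm.
Print-move time = 1806122.4 / 153, so 11804.7 s.
In the requested units: 11804.7 s = 3.28 hours.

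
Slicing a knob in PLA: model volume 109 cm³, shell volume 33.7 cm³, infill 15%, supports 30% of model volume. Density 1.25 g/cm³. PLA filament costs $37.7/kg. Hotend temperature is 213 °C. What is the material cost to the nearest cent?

$3.66

Interior volume = 109 − 33.7 = 75.3 cm³.
Infill deposited = 0.15 × 75.3 = 11.295 cm³.
Support = 0.30 × 109 = 32.7 cm³.
Total printed volume = 33.7 + 11.295 + 32.7 = 77.695 cm³.
Mass: 77.695 × 1.25 → 97.11875 g.
At $37.7/kg: 97.11875/1000 × 37.7 = $3.66.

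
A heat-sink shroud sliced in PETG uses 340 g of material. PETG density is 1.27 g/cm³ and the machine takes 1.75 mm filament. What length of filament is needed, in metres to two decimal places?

Volume = 340 g / 1.27 g·cm⁻³ = 267.7165 cm³ = 267716.5 mm³.
Filament cross-section = π × (1.75/2)² = 2.4053 mm².
L = V/A = 267716.5/2.4053 = 111302.75 mm → 111.30 m.

111.30 m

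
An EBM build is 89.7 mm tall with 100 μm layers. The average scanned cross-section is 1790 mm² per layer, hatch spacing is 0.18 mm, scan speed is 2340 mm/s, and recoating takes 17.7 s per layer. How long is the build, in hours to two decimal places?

Number of layers: 89.7 / 0.1 → 897 (rounded up).
Per-layer scan distance = 1790 / 0.18, so 9944.4 mm.
Per-layer scan time: 9944.4 / 2340 → 4.2497 s.
Time per layer: 4.2497 + 17.7 → 21.9497 s.
Build time = 897 × 21.9497 = 19688.8809 s = 5.47 hours.

5.47 hours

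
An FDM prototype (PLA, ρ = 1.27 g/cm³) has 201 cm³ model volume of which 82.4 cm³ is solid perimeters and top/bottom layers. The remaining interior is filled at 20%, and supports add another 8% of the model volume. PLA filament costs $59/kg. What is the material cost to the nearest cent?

Volume inside the shell = 201 − 82.4, so 118.6 cm³.
Infill deposited: 0.20 × 118.6 → 23.72 cm³.
Support = 0.08 × 201, so 16.08 cm³.
Total printed volume: 82.4 + 23.72 + 16.08 → 122.2 cm³.
Mass = 122.2 × 1.27 = 155.194 g.
Cost = 155.194 g / 1000 × $59/kg = $9.16.

$9.16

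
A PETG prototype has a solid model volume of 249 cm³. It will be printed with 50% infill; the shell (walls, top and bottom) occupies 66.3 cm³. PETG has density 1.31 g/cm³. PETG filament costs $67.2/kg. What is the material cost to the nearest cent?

Interior volume: 249 − 66.3 → 182.7 cm³.
Deposited infill: 0.50 × 182.7 → 91.35 cm³.
Deposited volume = 66.3 + 91.35, so 157.65 cm³.
Mass = 157.65 × 1.31, so 206.5215 g.
At $67.2/kg: 206.5215/1000 × 67.2 = $13.88.

$13.88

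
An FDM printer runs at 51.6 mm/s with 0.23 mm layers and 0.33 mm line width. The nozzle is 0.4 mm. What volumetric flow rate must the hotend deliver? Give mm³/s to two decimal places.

3.92

Extrusion cross-section = 0.23 × 0.33, so 0.0759 mm².
Volumetric flow = 51.6 × 0.0759 = 3.92 mm³/s.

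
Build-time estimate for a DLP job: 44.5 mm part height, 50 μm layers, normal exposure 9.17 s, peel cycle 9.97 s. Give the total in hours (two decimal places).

4.73 hours

Number of layers: 44.5 / 0.05 → 890 (rounded up).
Per-layer time: 9.17 + 9.97 → 19.14 s.
Total = 890 × 19.14 = 17034.6 s = 4.73 hours.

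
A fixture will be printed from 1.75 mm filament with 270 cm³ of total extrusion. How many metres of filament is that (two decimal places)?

A = π r² = π × 0.875² = 2.4053 mm².
Length = 270 cm³ / 2.4053 mm² = 270000 / 2.4053 = 112252.11 mm = 112.25 m.

112.25 m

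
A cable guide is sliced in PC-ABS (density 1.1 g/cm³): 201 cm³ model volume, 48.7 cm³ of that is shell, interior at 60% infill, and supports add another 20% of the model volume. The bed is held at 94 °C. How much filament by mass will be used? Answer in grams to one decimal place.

198.3 g

Interior volume: 201 − 48.7 → 152.3 cm³.
Infill deposited: 0.60 × 152.3 → 91.38 cm³.
Support = 0.20 × 201, so 40.2 cm³.
Total printed volume: 48.7 + 91.38 + 40.2 → 180.28 cm³.
Mass = 180.28 × 1.1, so 198.308 g.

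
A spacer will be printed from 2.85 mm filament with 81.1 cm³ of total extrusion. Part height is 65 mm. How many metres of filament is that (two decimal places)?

A = π r² = π × 1.425² = 6.3794 mm².
Length = 81.1 cm³ / 6.3794 mm² = 81100 / 6.3794 = 12712.79 mm = 12.71 m.

12.71 m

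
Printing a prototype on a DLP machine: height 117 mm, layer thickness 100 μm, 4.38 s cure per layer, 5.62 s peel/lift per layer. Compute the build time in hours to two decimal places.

3.25 hours

Number of layers: 117 / 0.1 → 1170 (rounded up).
Per-layer time = 4.38 + 5.62, so 10 s.
Build time: 1170 × 10 s = 11700 s, i.e. 3.25 hours.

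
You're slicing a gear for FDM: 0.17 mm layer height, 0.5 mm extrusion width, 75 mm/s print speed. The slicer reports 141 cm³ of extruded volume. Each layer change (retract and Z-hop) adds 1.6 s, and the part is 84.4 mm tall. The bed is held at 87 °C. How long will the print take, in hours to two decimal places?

Extrusion cross-section: 0.17 × 0.5 → 0.085 mm².
Toolpath length = 141 cm³ / 0.085 mm² = 141000 / 0.085 = 1658823.5 mm.
Time extruding = 1658823.5 / 75, so 22117.6 s.
Number of layers: 84.4 / 0.17 → 497 (rounded up).
Layer-change overhead = 497 × 1.6, so 795.2 s.
Total = 22117.6 + 795.2 = 22912.8 s = 6.36 hours.

6.36 hours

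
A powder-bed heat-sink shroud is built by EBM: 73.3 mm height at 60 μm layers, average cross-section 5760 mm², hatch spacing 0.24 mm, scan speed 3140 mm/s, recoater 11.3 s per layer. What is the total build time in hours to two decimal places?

6.43 hours

Number of layers: 73.3 / 0.06 → 1222 (rounded up).
Hatch length per layer = 5760 / 0.24 = 24000 mm.
Per-layer scan time: 24000 / 3140 → 7.6433 s.
Time per layer = 7.6433 + 11.3, so 18.9433 s.
Total: 1222 × 18.9433 s = 23148.7126 s → 6.43 hours.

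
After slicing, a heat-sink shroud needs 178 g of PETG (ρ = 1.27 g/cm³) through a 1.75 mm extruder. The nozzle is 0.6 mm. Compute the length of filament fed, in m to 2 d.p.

Volume = 178 g / 1.27 g·cm⁻³ = 140.1575 cm³ = 140157.5 mm³.
A = π r² = π × 0.875² = 2.4053 mm².
L = V/A = 140157.5/2.4053 = 58270.28 mm → 58.27 m.

58.27 m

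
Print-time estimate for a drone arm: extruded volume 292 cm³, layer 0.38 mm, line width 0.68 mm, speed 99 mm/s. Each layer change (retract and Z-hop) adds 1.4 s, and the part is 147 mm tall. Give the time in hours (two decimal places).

3.32 hours

Extrusion cross-section: 0.38 × 0.68 → 0.2584 mm².
Path length: 292000 mm³ / 0.2584 mm² → 1130031 mm.
Print-move time: 1130031 / 99 → 11414.5 s.
Layer count = ceil(147 / 0.38) = 387.
Layer-change overhead = 387 × 1.4 = 541.8 s.
Altogether 11414.5 + 541.8 = 11956.3 s, i.e. 3.32 hours.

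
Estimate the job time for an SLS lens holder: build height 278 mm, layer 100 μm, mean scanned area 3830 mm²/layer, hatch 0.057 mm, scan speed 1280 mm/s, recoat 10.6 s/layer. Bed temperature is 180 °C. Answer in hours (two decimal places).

48.72 hours

Layer count = ceil(278 / 0.1) = 2780.
Hatch length per layer = 3830 / 0.057, so 67193 mm.
Scan time per layer = 67193 / 1280, so 52.4945 s.
Per-layer time: 52.4945 + 10.6 → 63.0945 s.
2780 layers × 63.0945 s/layer = 175402.71 s, i.e. 48.72 hours.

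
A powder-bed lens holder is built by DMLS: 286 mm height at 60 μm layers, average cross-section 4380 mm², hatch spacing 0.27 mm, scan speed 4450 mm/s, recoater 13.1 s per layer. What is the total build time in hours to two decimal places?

22.17 hours

Layer count = ceil(286 / 0.06) = 4767.
Scan path per layer: 4380 / 0.27 → 16222.2 mm.
Scan time per layer = 16222.2 / 4450, so 3.6454 s.
Layer cycle: 3.6454 + 13.1 → 16.7454 s.
Build time = 4767 × 16.7454 = 79825.3218 s = 22.17 hours.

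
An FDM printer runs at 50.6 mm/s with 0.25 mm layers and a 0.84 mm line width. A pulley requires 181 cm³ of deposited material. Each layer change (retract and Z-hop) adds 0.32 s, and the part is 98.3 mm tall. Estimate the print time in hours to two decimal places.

Line area = 0.25 × 0.84, so 0.21 mm².
Path length: 181000 mm³ / 0.21 mm² → 861904.8 mm.
Print-move time: 861904.8 / 50.6 → 17033.7 s.
Layers = ⌈98.3/0.25⌉ = 394.
Layer-change overhead: 394 × 0.32 → 126.08 s.
Total = 17033.7 + 126.08 = 17159.78 s = 4.77 hours.

4.77 hours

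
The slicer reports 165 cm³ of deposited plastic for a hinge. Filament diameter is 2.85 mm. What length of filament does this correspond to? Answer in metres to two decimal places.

25.86 m

Filament cross-section = π × (2.85/2)² = 6.3794 mm².
Length = 165 cm³ / 6.3794 mm² = 165000 / 6.3794 = 25864.5 mm = 25.86 m.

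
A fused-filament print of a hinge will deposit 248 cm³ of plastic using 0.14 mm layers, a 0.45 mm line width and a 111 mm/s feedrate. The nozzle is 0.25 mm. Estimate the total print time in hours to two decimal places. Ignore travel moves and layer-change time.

9.85 hours

Line area = 0.14 × 0.45, so 0.063 mm².
Toolpath length = 248 cm³ / 0.063 mm² = 248000 / 0.063 = 3936507.9 mm.
Print-move time = 3936507.9 / 111, so 35464 s.
In the requested units: 35464 s = 9.85 hours.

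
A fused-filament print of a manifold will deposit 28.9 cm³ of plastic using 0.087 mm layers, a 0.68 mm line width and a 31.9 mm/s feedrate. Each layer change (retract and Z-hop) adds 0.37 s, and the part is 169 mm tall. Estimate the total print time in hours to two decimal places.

4.45 hours

Bead cross-section = 0.087 × 0.68 = 0.05916 mm².
Toolpath length = 28.9 cm³ / 0.05916 mm² = 28900 / 0.05916 = 488505.7 mm.
Print-move time: 488505.7 / 31.9 → 15313.7 s.
Number of layers: 169 / 0.087 → 1943 (rounded up).
Z-hop total = 1943 × 0.37, so 718.91 s.
Total = 15313.7 + 718.91 = 16032.61 s = 4.45 hours.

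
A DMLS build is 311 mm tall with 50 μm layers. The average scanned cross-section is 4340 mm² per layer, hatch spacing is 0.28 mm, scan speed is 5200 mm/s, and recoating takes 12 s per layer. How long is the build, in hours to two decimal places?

Number of layers: 311 / 0.05 → 6220 (rounded up).
Per-layer scan distance: 4340 / 0.28 → 15500 mm.
Laser time per layer: 15500 / 5200 → 2.9808 s.
Time per layer = 2.9808 + 12, so 14.9808 s.
Build time = 6220 × 14.9808 = 93180.576 s = 25.88 hours.

25.88 hours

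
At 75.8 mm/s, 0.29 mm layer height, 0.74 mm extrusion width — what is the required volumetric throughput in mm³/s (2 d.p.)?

Bead cross-section = 0.29 × 0.74 = 0.2146 mm².
Q = v·A = 75.8 × 0.2146 = 16.27 mm³/s.

16.27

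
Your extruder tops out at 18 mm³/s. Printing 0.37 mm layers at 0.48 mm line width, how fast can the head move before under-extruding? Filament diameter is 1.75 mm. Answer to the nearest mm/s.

Bead cross-section: 0.37 × 0.48 → 0.1776 mm².
v_max = Q/A = 18/0.1776 = 101.35 mm/s → 101 mm/s.

101 mm/s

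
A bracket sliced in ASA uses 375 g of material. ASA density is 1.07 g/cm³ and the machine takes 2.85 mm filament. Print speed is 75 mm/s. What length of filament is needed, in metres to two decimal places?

Extruded volume: 375/1.07 = 350.4673 cm³ (350467.3 mm³).
Filament cross-section = π × (2.85/2)² = 6.3794 mm².
Length = 350467.3 / 6.3794 = 54937.35 mm = 54.94 m.

54.94 m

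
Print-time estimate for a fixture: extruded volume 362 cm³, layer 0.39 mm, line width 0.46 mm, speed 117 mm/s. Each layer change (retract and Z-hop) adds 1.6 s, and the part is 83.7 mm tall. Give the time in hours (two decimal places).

Extrusion cross-section = 0.39 × 0.46 = 0.1794 mm².
Toolpath length = 362 cm³ / 0.1794 mm² = 362000 / 0.1794 = 2017837.2 mm.
Extrusion time: 2017837.2 / 117 → 17246.5 s.
Number of layers: 83.7 / 0.39 → 215 (rounded up).
Non-print overhead = 215 × 1.6, so 344 s.
Total = 17246.5 + 344 = 17590.5 s = 4.89 hours.

4.89 hours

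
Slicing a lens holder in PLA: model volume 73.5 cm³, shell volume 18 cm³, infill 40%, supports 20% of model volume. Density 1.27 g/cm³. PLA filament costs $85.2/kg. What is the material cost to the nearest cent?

Infill region = 73.5 − 18 = 55.5 cm³.
Deposited infill = 0.40 × 55.5 = 22.2 cm³.
Support = 0.20 × 73.5, so 14.7 cm³.
Total printed volume = 18 + 22.2 + 14.7, so 54.9 cm³.
Mass = 54.9 × 1.27 = 69.723 g.
Cost = 69.723 g / 1000 × $85.2/kg = $5.94.

$5.94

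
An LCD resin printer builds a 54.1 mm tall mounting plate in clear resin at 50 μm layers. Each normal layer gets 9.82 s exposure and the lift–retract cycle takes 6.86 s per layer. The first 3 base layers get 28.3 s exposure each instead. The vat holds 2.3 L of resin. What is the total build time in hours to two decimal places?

5.03 hours

Layer count = ceil(54.1 / 0.05) = 1082.
Base layers = 3 × (28.3 + 6.86) = 105.48 s.
Normal layers = 1079 × (9.82 + 6.86), so 17997.72 s.
Total = 105.48 + 17997.72 = 18103.2 s = 5.03 hours.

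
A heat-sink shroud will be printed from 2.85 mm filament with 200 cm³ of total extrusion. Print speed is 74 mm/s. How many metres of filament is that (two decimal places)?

31.35 m

Cross-section of 2.85 mm filament: π·(2.85/2)² = 6.3794 mm².
Length = 200 cm³ / 6.3794 mm² = 200000 / 6.3794 = 31350.91 mm = 31.35 m.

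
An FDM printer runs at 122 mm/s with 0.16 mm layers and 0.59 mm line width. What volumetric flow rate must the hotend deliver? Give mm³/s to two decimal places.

11.52

A = 0.16 × 0.59 = 0.0944 mm².
Q = v·A = 122 × 0.0944 = 11.52 mm³/s.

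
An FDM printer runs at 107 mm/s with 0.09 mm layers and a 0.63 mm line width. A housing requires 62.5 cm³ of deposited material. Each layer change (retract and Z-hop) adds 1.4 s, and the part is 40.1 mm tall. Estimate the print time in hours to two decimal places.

3.04 hours

Bead cross-section = 0.09 × 0.63, so 0.0567 mm².
Total extruded path = 62500/0.0567 = 1102292.8 mm.
Time extruding = 1102292.8 / 107, so 10301.8 s.
Layers = ⌈40.1/0.09⌉ = 446.
Non-print overhead = 446 × 1.4 = 624.4 s.
Total = 10301.8 + 624.4 = 10926.2 s = 3.04 hours.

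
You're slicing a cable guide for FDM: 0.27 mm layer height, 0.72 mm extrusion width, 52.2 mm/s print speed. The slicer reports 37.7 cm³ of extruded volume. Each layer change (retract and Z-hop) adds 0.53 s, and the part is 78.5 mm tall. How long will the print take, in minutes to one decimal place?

64.5 minutes

Bead cross-section = 0.27 × 0.72, so 0.1944 mm².
Path length: 37700 mm³ / 0.1944 mm² → 193930 mm.
Print-move time = 193930 / 52.2 = 3715.1 s.
Number of layers: 78.5 / 0.27 → 291 (rounded up).
Layer-change overhead = 291 × 0.53 = 154.23 s.
Altogether 3715.1 + 154.23 = 3869.33 s, i.e. 64.5 minutes.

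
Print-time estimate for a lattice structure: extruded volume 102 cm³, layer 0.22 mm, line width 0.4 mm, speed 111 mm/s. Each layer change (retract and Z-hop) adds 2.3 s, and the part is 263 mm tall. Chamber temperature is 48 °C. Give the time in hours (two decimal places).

3.66 hours

Line area = 0.22 × 0.4, so 0.088 mm².
Total extruded path = 102000/0.088 = 1159090.9 mm.
Time extruding = 1159090.9 / 111 = 10442.3 s.
Number of layers: 263 / 0.22 → 1196 (rounded up).
Non-print overhead = 1196 × 2.3 = 2750.8 s.
Total = 10442.3 + 2750.8 = 13193.1 s = 3.66 hours.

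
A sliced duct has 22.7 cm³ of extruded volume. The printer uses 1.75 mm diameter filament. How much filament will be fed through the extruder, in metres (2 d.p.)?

9.44 m

Filament cross-section = π × (1.75/2)² = 2.4053 mm².
L = 22700 mm³ / 2.4053 mm² = 9437.49 mm, i.e. 9.44 m.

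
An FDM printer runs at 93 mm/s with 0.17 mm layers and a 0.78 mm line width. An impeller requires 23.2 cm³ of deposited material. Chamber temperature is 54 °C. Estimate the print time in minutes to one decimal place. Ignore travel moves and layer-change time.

31.4 minutes

Extrusion cross-section = 0.17 × 0.78 = 0.1326 mm².
Total extruded path = 23200/0.1326 = 174962.3 mm.
Print-move time: 174962.3 / 93 → 1881.3 s.
1881.3 s = 31.4 minutes.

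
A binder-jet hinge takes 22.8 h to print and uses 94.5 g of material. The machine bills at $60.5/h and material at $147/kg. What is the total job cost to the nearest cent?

Machine cost = 60.5 × 22.8, so $1379.40.
Feedstock cost = 147 × 94.5/1000, so $13.8915.
Job cost: 1379.40 + 13.8915 = 1393.2915 ≈ $1393.29.

$1393.29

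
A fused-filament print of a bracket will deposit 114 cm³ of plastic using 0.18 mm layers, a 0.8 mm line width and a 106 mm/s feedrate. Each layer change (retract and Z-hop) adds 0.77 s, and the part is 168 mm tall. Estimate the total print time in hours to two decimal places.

2.27 hours

Extrusion cross-section: 0.18 × 0.8 → 0.144 mm².
Total extruded path = 114000/0.144 = 791666.7 mm.
Print-move time = 791666.7 / 106 = 7468.6 s.
Number of layers: 168 / 0.18 → 934 (rounded up).
Z-hop total: 934 × 0.77 → 719.18 s.
Total = 7468.6 + 719.18 = 8187.78 s = 2.27 hours.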